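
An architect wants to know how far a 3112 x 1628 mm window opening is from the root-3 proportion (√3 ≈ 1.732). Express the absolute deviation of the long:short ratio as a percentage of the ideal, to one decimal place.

10.4%

Ratio = 3112 / 1628 ≈ 1.9115.
Ideal root-3 ≈ 1.7321. |1.9115 − 1.7321| / 1.7321 ≈ 10.36% → 10.4%.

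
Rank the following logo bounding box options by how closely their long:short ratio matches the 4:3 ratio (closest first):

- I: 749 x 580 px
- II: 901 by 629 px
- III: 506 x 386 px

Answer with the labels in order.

III, I, II

Ratios: I = 749 / 580 ≈ 1.291; II = 901 / 629 ≈ 1.432; III = 506 / 386 ≈ 1.311.
|Δ from 1.333|: I 0.042; II 0.099; III 0.022.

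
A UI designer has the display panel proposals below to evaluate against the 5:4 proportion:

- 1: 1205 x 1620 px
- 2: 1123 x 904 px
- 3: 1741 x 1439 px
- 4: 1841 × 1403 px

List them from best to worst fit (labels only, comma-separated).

2, 3, 4, 1

Ratios: 1 = 1620 / 1205 ≈ 1.344; 2 = 1123 / 904 ≈ 1.242; 3 = 1741 / 1439 ≈ 1.210; 4 = 1841 / 1403 ≈ 1.312.
|Δ from 1.250|: 1 0.094; 2 0.008; 3 0.040; 4 0.062.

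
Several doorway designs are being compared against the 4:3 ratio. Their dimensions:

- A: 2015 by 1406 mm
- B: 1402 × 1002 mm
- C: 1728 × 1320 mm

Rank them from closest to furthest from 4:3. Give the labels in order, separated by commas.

Ratios: A = 2015 / 1406 ≈ 1.433; B = 1402 / 1002 ≈ 1.399; C = 1728 / 1320 ≈ 1.309.
|Δ from 1.333|: A 0.100; B 0.066; C 0.024.

C, B, A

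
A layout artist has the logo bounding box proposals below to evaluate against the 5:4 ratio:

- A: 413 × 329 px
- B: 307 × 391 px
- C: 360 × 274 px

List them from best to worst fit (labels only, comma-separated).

A: 413/329 ≈ 1.255 → |1.255 − 1.250| = 0.005
B: 391/307 ≈ 1.274 → |1.274 − 1.250| = 0.024
C: 360/274 ≈ 1.314 → |1.314 − 1.250| = 0.064

A, B, C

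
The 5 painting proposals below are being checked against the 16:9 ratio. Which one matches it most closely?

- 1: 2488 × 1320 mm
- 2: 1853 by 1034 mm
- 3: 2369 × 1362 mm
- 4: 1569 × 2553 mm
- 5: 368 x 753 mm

Target 16:9 ≈ 1.778.
1: 1.885 (Δ0.107)  2: 1.792 (Δ0.014)  3: 1.739 (Δ0.039)  4: 1.627 (Δ0.151)  5: 2.046 (Δ0.268)

2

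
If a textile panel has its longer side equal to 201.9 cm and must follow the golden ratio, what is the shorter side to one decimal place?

golden ratio ≈ 1.61803.
Shorter side = 201.9 ÷ 1.61803 ≈ 124.781 → 124.8 cm.

124.8 cm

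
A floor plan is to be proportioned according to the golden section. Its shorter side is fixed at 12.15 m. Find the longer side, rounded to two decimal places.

golden ratio ≈ 1.61803.
Longer side = 12.15 × 1.61803 ≈ 19.6591 → 19.66 m.

19.66 m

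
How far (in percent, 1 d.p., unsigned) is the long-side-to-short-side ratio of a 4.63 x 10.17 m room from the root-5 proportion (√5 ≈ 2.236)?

1.8%

Ratio = 10.17 / 4.63 ≈ 2.1965.
Ideal root-5 ≈ 2.2361. |2.1965 − 2.2361| / 2.2361 ≈ 1.77% → 1.8%.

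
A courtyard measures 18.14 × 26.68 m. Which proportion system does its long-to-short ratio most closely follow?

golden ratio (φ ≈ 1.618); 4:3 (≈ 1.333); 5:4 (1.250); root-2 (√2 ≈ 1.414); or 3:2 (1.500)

Ratio = 26.68 / 18.14 ≈ 1.471.
Distances: golden ratio 1.618 (Δ 0.147); 4:3 1.333 (Δ 0.138); 5:4 1.250 (Δ 0.221); root-2 1.414 (Δ 0.057); 3:2 1.500 (Δ 0.029).

3:2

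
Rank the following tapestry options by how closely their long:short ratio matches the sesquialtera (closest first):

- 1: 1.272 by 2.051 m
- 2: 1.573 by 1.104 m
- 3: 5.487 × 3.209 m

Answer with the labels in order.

2, 1, 3

Ratios: 1 = 2.051 / 1.272 ≈ 1.612; 2 = 1.573 / 1.104 ≈ 1.425; 3 = 5.487 / 3.209 ≈ 1.710.
|Δ from 1.500|: 1 0.112; 2 0.075; 3 0.210.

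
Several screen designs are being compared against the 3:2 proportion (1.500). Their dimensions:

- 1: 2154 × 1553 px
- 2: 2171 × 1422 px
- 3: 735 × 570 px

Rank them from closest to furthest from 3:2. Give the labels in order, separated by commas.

2, 1, 3

1: 2154/1553 ≈ 1.387 → |1.387 − 1.500| = 0.113
2: 2171/1422 ≈ 1.527 → |1.527 − 1.500| = 0.027
3: 735/570 ≈ 1.289 → |1.289 − 1.500| = 0.211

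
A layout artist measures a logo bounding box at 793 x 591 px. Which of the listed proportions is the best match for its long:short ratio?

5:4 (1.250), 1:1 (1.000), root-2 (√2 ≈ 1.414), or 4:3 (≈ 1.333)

4:3

793/591 ≈ 1.342. Nearest candidates are 4:3 (1.333, off by 0.009) and root-2 (1.414, off by 0.072).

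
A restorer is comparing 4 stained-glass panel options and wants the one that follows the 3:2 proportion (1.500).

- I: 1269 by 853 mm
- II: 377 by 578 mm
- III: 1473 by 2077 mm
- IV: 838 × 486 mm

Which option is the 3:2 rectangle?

Ratios (long/short): I ≈ 1.488; II ≈ 1.533; III ≈ 1.410; IV ≈ 1.724.
3:2 ≈ 1.500; option I is nearest (Δ 0.012).

I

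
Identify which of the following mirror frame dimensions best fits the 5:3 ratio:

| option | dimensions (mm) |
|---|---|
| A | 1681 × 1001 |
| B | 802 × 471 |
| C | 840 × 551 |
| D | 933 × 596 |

A

Ratios (long/short): A ≈ 1.679; B ≈ 1.703; C ≈ 1.525; D ≈ 1.565.
5:3 ≈ 1.667; option A is nearest (Δ 0.012).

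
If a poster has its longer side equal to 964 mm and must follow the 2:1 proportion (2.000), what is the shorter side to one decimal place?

482.0 mm

2:1 = 2.00000.
Shorter side = 964 ÷ 2.00000 ≈ 482.000 → 482.0 mm.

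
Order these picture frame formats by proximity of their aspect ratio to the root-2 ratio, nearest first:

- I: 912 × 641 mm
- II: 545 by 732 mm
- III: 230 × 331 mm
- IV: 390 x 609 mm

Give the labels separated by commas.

I, III, II, IV

I: 912/641 ≈ 1.423 → |1.423 − 1.414| = 0.009
II: 732/545 ≈ 1.343 → |1.343 − 1.414| = 0.071
III: 331/230 ≈ 1.439 → |1.439 − 1.414| = 0.025
IV: 609/390 ≈ 1.562 → |1.562 − 1.414| = 0.148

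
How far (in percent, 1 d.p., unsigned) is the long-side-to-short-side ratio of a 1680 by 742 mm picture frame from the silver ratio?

Ratio = 1680 / 742 ≈ 2.2642.
Ideal silver ratio ≈ 2.4142. |2.2642 − 2.4142| / 2.4142 ≈ 6.21% → 6.2%.

6.2%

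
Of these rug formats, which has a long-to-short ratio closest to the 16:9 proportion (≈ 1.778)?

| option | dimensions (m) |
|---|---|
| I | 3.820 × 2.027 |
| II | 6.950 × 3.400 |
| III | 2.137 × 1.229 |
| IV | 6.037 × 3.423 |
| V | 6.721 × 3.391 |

IV

Ratios (long/short): I ≈ 1.885; II ≈ 2.044; III ≈ 1.739; IV ≈ 1.764; V ≈ 1.982.
16:9 ≈ 1.778; option IV is nearest (Δ 0.014).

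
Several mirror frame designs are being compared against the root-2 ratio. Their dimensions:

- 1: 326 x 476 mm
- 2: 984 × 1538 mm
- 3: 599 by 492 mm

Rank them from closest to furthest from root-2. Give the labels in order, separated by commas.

Ratios: 1 = 476 / 326 ≈ 1.460; 2 = 1538 / 984 ≈ 1.563; 3 = 599 / 492 ≈ 1.217.
|Δ from 1.414|: 1 0.046; 2 0.149; 3 0.197.

1, 2, 3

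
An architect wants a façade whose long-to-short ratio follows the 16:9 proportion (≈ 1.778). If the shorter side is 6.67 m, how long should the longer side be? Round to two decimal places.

11.86 m

16:9 ≈ 1.77778.
Longer side = 6.67 × 1.77778 ≈ 11.8578 → 11.86 m.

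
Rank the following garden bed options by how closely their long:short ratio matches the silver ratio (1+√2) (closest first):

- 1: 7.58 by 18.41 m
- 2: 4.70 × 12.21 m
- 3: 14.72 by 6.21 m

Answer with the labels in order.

1, 3, 2

Ratios: 1 = 18.41 / 7.58 ≈ 2.429; 2 = 12.21 / 4.70 ≈ 2.598; 3 = 14.72 / 6.21 ≈ 2.370.
|Δ from 2.414|: 1 0.015; 2 0.184; 3 0.044.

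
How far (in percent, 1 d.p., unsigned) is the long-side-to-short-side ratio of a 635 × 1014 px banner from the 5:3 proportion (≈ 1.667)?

Ratio = 1014 / 635 ≈ 1.5969.
Ideal 5:3 ≈ 1.6667. |1.5969 − 1.6667| / 1.6667 ≈ 4.19% → 4.2%.

4.2%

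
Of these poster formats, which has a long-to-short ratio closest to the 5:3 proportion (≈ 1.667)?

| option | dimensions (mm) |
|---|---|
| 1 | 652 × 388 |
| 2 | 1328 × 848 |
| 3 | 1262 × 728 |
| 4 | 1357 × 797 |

1

Ratios (long/short): 1 ≈ 1.680; 2 ≈ 1.566; 3 ≈ 1.734; 4 ≈ 1.703.
5:3 ≈ 1.667; option 1 is nearest (Δ 0.013).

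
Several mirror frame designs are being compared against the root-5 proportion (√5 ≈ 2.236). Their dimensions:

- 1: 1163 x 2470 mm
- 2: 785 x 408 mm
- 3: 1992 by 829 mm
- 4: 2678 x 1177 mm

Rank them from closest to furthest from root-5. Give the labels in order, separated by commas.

Ratios: 1 = 2470 / 1163 ≈ 2.124; 2 = 785 / 408 ≈ 1.924; 3 = 1992 / 829 ≈ 2.403; 4 = 2678 / 1177 ≈ 2.275.
|Δ from 2.236|: 1 0.112; 2 0.312; 3 0.167; 4 0.039.

4, 1, 3, 2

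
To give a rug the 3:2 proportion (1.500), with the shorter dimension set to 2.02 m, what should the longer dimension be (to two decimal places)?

3:2 = 1.50000.
Longer side = 2.02 × 1.50000 ≈ 3.0300 → 3.03 m.

3.03 m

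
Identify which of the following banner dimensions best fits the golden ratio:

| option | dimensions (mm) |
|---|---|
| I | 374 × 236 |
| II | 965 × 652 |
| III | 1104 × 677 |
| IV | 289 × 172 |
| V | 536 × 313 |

Target golden ratio ≈ 1.618.
I: 1.585 (Δ0.033)  II: 1.480 (Δ0.138)  III: 1.631 (Δ0.013)  IV: 1.680 (Δ0.062)  V: 1.712 (Δ0.094)

III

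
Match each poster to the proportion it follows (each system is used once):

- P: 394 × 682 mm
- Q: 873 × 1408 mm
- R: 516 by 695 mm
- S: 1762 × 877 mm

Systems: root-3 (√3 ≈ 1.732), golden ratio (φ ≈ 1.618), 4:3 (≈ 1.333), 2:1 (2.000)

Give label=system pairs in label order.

P=root-3, Q=golden ratio, R=4:3, S=2:1

Ratios: P ≈ 1.731; Q ≈ 1.613; R ≈ 1.347; S ≈ 2.009.
Targets: root-3 ≈ 1.732; golden ratio ≈ 1.618; 4:3 ≈ 1.333; 2:1 ≈ 2.000.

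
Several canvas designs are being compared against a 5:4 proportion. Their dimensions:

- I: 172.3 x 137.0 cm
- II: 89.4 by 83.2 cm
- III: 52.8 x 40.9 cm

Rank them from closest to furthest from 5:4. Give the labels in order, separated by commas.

I, III, II

Ratios: I = 172.3 / 137.0 ≈ 1.258; II = 89.4 / 83.2 ≈ 1.075; III = 52.8 / 40.9 ≈ 1.291.
|Δ from 1.250|: I 0.008; II 0.175; III 0.041.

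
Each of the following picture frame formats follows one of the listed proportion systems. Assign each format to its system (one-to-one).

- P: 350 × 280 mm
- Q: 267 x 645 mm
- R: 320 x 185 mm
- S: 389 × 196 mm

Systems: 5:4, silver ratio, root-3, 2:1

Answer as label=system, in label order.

Ratios: P ≈ 1.250; Q ≈ 2.416; R ≈ 1.730; S ≈ 1.985.
Targets: 5:4 ≈ 1.250; silver ratio ≈ 2.414; root-3 ≈ 1.732; 2:1 ≈ 2.000.

P=5:4, Q=silver ratio, R=root-3, S=2:1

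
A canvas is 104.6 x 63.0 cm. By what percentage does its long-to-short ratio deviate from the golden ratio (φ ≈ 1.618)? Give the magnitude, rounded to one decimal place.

2.6%

Ratio = 104.6 / 63.0 ≈ 1.6603.
Ideal golden ratio ≈ 1.6180. |1.6603 − 1.6180| / 1.6180 ≈ 2.61% → 2.6%.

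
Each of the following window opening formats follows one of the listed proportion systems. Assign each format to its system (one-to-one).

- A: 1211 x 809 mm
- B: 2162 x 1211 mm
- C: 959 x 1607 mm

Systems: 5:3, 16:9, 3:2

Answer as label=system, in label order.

A = 1211/809 ≈ 1.497 → 3:2 (1.500)
B = 2162/1211 ≈ 1.785 → 16:9 (1.778)
C = 1607/959 ≈ 1.676 → 5:3 (1.667)

A=3:2, B=16:9, C=5:3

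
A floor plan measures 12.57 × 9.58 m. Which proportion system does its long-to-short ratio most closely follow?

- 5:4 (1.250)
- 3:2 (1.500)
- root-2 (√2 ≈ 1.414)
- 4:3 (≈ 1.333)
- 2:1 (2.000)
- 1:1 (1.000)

Ratio = 12.57 / 9.58 ≈ 1.312.
Distances: 5:4 1.250 (Δ 0.062); 3:2 1.500 (Δ 0.188); root-2 1.414 (Δ 0.102); 4:3 1.333 (Δ 0.021); 2:1 2.000 (Δ 0.688); 1:1 1.000 (Δ 0.312).

4:3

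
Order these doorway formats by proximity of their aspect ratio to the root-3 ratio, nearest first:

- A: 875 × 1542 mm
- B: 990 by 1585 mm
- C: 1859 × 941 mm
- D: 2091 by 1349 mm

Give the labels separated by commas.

Ratios: A = 1542 / 875 ≈ 1.762; B = 1585 / 990 ≈ 1.601; C = 1859 / 941 ≈ 1.976; D = 2091 / 1349 ≈ 1.550.
|Δ from 1.732|: A 0.030; B 0.131; C 0.244; D 0.182.

A, B, D, C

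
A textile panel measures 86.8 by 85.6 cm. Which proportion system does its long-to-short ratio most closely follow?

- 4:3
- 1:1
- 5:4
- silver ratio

1:1

86.8/85.6 ≈ 1.014. Nearest candidates are 1:1 (1.000, off by 0.014) and 5:4 (1.250, off by 0.236).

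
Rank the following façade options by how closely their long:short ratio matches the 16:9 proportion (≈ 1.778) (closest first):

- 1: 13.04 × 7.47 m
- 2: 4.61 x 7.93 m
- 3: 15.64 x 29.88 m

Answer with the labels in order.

1, 2, 3

1: 13.04/7.47 ≈ 1.746 → |1.746 − 1.778| = 0.032
2: 7.93/4.61 ≈ 1.720 → |1.720 − 1.778| = 0.058
3: 29.88/15.64 ≈ 1.910 → |1.910 − 1.778| = 0.132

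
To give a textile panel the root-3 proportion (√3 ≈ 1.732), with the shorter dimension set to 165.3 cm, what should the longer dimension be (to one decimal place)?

286.3 cm

root-3 ≈ 1.73205.
Longer side = 165.3 × 1.73205 ≈ 286.308 → 286.3 cm.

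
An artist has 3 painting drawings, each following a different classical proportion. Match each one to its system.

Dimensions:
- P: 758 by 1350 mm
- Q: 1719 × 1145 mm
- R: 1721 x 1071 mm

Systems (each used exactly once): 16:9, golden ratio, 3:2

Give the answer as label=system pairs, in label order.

P=16:9, Q=3:2, R=golden ratio

P = 1350/758 ≈ 1.781 → 16:9 (1.778)
Q = 1719/1145 ≈ 1.501 → 3:2 (1.500)
R = 1721/1071 ≈ 1.607 → golden ratio (1.618)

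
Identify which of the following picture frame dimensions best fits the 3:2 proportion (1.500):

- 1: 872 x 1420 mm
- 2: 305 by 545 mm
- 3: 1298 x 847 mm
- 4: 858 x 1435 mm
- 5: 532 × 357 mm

5

Target 3:2 ≈ 1.500.
1: 1.628 (Δ0.128)  2: 1.787 (Δ0.287)  3: 1.532 (Δ0.032)  4: 1.672 (Δ0.172)  5: 1.490 (Δ0.010)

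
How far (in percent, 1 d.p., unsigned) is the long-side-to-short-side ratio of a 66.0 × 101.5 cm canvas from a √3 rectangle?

Ratio = 101.5 / 66.0 ≈ 1.5379.
Ideal root-3 ≈ 1.7321. |1.5379 − 1.7321| / 1.7321 ≈ 11.21% → 11.2%.

11.2%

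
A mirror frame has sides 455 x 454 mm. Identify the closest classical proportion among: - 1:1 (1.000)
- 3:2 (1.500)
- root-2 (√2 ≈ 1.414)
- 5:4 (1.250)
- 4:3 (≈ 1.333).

1:1

455/454 ≈ 1.002. Nearest candidates are 1:1 (1.000, off by 0.002) and 5:4 (1.250, off by 0.248).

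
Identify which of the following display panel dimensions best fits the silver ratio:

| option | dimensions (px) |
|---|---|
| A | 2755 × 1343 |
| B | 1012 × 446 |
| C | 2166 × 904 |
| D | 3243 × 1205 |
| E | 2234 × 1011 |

C

Target silver ratio ≈ 2.414.
A: 2.051 (Δ0.363)  B: 2.269 (Δ0.145)  C: 2.396 (Δ0.018)  D: 2.691 (Δ0.277)  E: 2.210 (Δ0.204)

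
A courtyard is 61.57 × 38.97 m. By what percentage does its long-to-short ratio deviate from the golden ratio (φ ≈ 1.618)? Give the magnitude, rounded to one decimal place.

2.4%

Ratio = 61.57 / 38.97 ≈ 1.5799.
Ideal golden ratio ≈ 1.6180. |1.5799 − 1.6180| / 1.6180 ≈ 2.35% → 2.4%.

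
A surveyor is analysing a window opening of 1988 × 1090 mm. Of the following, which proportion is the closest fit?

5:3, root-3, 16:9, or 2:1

16:9

1988/1090 ≈ 1.824. Nearest candidates are 16:9 (1.778, off by 0.046) and root-3 (1.732, off by 0.092).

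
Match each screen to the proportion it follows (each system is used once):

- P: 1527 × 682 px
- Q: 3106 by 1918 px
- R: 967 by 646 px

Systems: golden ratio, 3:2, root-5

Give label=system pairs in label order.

P=root-5, Q=golden ratio, R=3:2

P = 1527/682 ≈ 2.239 → root-5 (2.236)
Q = 3106/1918 ≈ 1.619 → golden ratio (1.618)
R = 967/646 ≈ 1.497 → 3:2 (1.500)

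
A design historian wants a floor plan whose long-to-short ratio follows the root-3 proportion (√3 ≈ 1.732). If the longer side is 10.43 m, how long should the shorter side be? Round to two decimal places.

6.02 m

root-3 ≈ 1.73205.
Shorter side = 10.43 ÷ 1.73205 ≈ 6.0218 → 6.02 m.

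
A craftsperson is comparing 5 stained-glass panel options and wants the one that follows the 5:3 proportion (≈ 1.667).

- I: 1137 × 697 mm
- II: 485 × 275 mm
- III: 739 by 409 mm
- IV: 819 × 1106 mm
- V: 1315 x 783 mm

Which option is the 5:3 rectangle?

V

Ratios (long/short): I ≈ 1.631; II ≈ 1.764; III ≈ 1.807; IV ≈ 1.350; V ≈ 1.679.
5:3 ≈ 1.667; option V is nearest (Δ 0.012).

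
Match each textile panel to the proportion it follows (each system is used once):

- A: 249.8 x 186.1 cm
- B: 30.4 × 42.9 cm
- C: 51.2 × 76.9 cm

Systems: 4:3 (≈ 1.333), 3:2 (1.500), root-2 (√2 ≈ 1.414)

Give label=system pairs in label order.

Ratios: A ≈ 1.342; B ≈ 1.411; C ≈ 1.502.
Targets: 4:3 ≈ 1.333; 3:2 ≈ 1.500; root-2 ≈ 1.414.

A=4:3, B=root-2, C=3:2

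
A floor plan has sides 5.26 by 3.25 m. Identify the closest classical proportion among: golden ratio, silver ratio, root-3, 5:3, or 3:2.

golden ratio

Ratio = 5.26 / 3.25 ≈ 1.618.
Distances: golden ratio 1.618 (Δ 0.000); silver ratio 2.414 (Δ 0.796); root-3 1.732 (Δ 0.114); 5:3 1.667 (Δ 0.049); 3:2 1.500 (Δ 0.118).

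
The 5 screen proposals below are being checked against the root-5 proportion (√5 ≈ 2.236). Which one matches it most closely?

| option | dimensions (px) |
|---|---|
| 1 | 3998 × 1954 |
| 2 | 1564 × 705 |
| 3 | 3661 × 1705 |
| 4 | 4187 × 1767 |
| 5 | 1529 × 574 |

2

Target root-5 ≈ 2.236.
1: 2.046 (Δ0.190)  2: 2.218 (Δ0.018)  3: 2.147 (Δ0.089)  4: 2.370 (Δ0.134)  5: 2.664 (Δ0.428)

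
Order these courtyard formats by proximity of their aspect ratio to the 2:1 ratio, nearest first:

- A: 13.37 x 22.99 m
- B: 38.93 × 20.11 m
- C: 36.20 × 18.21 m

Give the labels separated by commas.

C, B, A

A: 22.99/13.37 ≈ 1.720 → |1.720 − 2.000| = 0.280
B: 38.93/20.11 ≈ 1.936 → |1.936 − 2.000| = 0.064
C: 36.20/18.21 ≈ 1.988 → |1.988 − 2.000| = 0.012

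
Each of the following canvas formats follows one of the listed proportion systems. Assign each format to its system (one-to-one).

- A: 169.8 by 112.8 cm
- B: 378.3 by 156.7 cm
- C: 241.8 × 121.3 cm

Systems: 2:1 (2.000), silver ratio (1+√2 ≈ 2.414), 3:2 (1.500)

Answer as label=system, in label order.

A = 169.8/112.8 ≈ 1.505 → 3:2 (1.500)
B = 378.3/156.7 ≈ 2.414 → silver ratio (2.414)
C = 241.8/121.3 ≈ 1.993 → 2:1 (2.000)

A=3:2, B=silver ratio, C=2:1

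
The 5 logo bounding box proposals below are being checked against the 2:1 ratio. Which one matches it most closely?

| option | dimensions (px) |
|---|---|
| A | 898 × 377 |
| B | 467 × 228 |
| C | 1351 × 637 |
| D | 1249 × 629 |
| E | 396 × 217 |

Ratios (long/short): A ≈ 2.382; B ≈ 2.048; C ≈ 2.121; D ≈ 1.986; E ≈ 1.825.
2:1 ≈ 2.000; option D is nearest (Δ 0.014).

D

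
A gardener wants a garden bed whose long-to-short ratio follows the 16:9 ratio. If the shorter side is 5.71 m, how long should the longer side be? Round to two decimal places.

16:9 ≈ 1.77778.
Longer side = 5.71 × 1.77778 ≈ 10.1511 → 10.15 m.

10.15 m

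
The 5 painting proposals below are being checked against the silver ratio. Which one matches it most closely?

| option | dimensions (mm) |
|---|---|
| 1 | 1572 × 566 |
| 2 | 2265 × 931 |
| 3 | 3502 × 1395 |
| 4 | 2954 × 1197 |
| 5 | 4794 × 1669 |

Ratios (long/short): 1 ≈ 2.777; 2 ≈ 2.433; 3 ≈ 2.510; 4 ≈ 2.468; 5 ≈ 2.872.
silver ratio ≈ 2.414; option 2 is nearest (Δ 0.019).

2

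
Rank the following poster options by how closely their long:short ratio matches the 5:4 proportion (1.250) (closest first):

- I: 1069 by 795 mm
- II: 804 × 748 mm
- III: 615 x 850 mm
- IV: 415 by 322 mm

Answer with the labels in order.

IV, I, III, II

Ratios: I = 1069 / 795 ≈ 1.345; II = 804 / 748 ≈ 1.075; III = 850 / 615 ≈ 1.382; IV = 415 / 322 ≈ 1.289.
|Δ from 1.250|: I 0.095; II 0.175; III 0.132; IV 0.039.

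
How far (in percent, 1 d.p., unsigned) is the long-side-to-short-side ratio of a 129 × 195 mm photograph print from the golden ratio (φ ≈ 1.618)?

6.6%

Ratio = 195 / 129 ≈ 1.5116.
Ideal golden ratio ≈ 1.6180. |1.5116 − 1.6180| / 1.6180 ≈ 6.58% → 6.6%.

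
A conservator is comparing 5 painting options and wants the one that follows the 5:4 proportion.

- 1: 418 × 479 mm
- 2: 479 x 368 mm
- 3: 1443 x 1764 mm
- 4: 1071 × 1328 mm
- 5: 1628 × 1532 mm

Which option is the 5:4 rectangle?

Target 5:4 ≈ 1.250.
1: 1.146 (Δ0.104)  2: 1.302 (Δ0.052)  3: 1.222 (Δ0.028)  4: 1.240 (Δ0.010)  5: 1.063 (Δ0.187)

4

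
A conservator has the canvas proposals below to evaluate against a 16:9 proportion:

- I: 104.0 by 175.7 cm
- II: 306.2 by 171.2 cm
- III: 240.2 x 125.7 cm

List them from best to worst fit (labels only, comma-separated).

I: 175.7/104.0 ≈ 1.689 → |1.689 − 1.778| = 0.089
II: 306.2/171.2 ≈ 1.789 → |1.789 − 1.778| = 0.011
III: 240.2/125.7 ≈ 1.911 → |1.911 − 1.778| = 0.133

II, I, III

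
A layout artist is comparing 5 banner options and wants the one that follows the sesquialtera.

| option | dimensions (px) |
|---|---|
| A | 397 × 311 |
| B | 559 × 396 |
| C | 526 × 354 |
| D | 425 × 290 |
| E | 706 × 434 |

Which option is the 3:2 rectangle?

C

Ratios (long/short): A ≈ 1.277; B ≈ 1.412; C ≈ 1.486; D ≈ 1.466; E ≈ 1.627.
3:2 ≈ 1.500; option C is nearest (Δ 0.014).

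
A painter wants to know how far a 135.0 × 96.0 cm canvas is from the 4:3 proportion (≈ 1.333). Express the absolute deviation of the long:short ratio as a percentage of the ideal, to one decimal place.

5.5%

Ratio = 135.0 / 96.0 ≈ 1.4062.
Ideal 4:3 ≈ 1.3333. |1.4062 − 1.3333| / 1.3333 ≈ 5.47% → 5.5%.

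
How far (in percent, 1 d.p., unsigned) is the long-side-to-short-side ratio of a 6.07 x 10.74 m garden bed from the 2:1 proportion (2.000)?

11.5%

Ratio = 10.74 / 6.07 ≈ 1.7694.
Ideal 2:1 = 2.0000. |1.7694 − 2.0000| / 2.0000 ≈ 11.53% → 11.5%.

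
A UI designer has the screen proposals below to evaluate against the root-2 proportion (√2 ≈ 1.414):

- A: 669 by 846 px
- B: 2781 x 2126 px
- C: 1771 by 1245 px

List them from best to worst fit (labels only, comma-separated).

A: 846/669 ≈ 1.265 → |1.265 − 1.414| = 0.149
B: 2781/2126 ≈ 1.308 → |1.308 − 1.414| = 0.106
C: 1771/1245 ≈ 1.422 → |1.422 − 1.414| = 0.008

C, B, A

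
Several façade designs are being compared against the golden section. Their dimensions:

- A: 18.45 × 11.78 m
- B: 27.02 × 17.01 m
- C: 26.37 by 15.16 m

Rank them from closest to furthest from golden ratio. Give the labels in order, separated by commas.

B, A, C

Ratios: A = 18.45 / 11.78 ≈ 1.566; B = 27.02 / 17.01 ≈ 1.588; C = 26.37 / 15.16 ≈ 1.739.
|Δ from 1.618|: A 0.052; B 0.030; C 0.121.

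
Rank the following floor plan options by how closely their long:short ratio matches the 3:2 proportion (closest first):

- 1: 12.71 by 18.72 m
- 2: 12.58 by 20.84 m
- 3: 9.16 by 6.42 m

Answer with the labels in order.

Ratios: 1 = 18.72 / 12.71 ≈ 1.473; 2 = 20.84 / 12.58 ≈ 1.657; 3 = 9.16 / 6.42 ≈ 1.427.
|Δ from 1.500|: 1 0.027; 2 0.157; 3 0.073.

1, 3, 2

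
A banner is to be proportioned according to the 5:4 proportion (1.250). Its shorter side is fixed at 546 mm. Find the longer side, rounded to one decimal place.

682.5 mm

5:4 = 1.25000.
Longer side = 546 × 1.25000 ≈ 682.500 → 682.5 mm.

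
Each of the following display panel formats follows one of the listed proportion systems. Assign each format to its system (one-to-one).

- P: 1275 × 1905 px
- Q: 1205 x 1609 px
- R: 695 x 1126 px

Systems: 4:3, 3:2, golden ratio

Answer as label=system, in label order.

P=3:2, Q=4:3, R=golden ratio

Ratios: P ≈ 1.494; Q ≈ 1.335; R ≈ 1.620.
Targets: 4:3 ≈ 1.333; 3:2 ≈ 1.500; golden ratio ≈ 1.618.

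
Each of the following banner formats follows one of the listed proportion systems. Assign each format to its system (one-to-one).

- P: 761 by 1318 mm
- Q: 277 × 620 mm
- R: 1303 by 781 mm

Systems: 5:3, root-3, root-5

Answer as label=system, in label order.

P = 1318/761 ≈ 1.732 → root-3 (1.732)
Q = 620/277 ≈ 2.238 → root-5 (2.236)
R = 1303/781 ≈ 1.668 → 5:3 (1.667)

P=root-3, Q=root-5, R=5:3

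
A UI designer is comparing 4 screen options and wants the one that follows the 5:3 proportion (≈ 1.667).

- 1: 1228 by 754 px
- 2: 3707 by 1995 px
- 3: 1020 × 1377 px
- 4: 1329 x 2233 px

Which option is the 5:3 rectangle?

4

Target 5:3 ≈ 1.667.
1: 1.629 (Δ0.038)  2: 1.858 (Δ0.191)  3: 1.350 (Δ0.317)  4: 1.680 (Δ0.013)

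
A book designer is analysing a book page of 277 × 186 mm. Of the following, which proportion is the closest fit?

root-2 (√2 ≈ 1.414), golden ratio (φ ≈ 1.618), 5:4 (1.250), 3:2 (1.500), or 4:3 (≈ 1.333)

3:2

277/186 ≈ 1.489. Nearest candidates are 3:2 (1.500, off by 0.011) and root-2 (1.414, off by 0.075).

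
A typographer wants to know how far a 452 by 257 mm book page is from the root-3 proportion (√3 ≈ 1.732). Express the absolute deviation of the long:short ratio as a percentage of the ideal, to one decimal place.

1.5%

Ratio = 452 / 257 ≈ 1.7588.
Ideal root-3 ≈ 1.7321. |1.7588 − 1.7321| / 1.7321 ≈ 1.54% → 1.5%.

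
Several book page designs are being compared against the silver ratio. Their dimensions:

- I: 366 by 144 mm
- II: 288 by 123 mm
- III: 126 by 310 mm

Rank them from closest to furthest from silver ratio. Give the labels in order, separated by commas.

I: 366/144 ≈ 2.542 → |2.542 − 2.414| = 0.128
II: 288/123 ≈ 2.341 → |2.341 − 2.414| = 0.073
III: 310/126 ≈ 2.460 → |2.460 − 2.414| = 0.046

III, II, I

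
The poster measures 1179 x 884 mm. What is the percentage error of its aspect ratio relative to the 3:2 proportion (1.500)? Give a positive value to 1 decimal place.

11.1%

Ratio = 1179 / 884 ≈ 1.3337.
Ideal 3:2 = 1.5000. |1.3337 − 1.5000| / 1.5000 ≈ 11.09% → 11.1%.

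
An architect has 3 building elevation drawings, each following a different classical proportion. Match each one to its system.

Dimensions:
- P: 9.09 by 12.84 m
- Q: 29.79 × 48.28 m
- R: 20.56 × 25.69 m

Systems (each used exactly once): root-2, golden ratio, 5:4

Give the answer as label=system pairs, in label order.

P=root-2, Q=golden ratio, R=5:4

Ratios: P ≈ 1.413; Q ≈ 1.621; R ≈ 1.250.
Targets: root-2 ≈ 1.414; golden ratio ≈ 1.618; 5:4 ≈ 1.250.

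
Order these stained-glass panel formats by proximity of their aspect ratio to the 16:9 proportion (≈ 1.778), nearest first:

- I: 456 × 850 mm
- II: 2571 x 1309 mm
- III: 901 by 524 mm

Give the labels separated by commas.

Ratios: I = 850 / 456 ≈ 1.864; II = 2571 / 1309 ≈ 1.964; III = 901 / 524 ≈ 1.719.
|Δ from 1.778|: I 0.086; II 0.186; III 0.059.

III, I, II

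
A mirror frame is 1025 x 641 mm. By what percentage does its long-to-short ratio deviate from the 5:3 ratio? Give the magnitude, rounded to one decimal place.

4.1%

Ratio = 1025 / 641 ≈ 1.5991.
Ideal 5:3 ≈ 1.6667. |1.5991 − 1.6667| / 1.6667 ≈ 4.06% → 4.1%.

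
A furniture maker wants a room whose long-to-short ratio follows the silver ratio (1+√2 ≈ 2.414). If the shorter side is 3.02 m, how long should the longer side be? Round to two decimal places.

silver ratio ≈ 2.41421.
Longer side = 3.02 × 2.41421 ≈ 7.2909 → 7.29 m.

7.29 m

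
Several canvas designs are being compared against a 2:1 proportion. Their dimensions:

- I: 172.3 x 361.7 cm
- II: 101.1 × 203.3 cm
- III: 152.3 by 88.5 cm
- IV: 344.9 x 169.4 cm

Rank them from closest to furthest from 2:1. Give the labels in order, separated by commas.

I: 361.7/172.3 ≈ 2.099 → |2.099 − 2.000| = 0.099
II: 203.3/101.1 ≈ 2.011 → |2.011 − 2.000| = 0.011
III: 152.3/88.5 ≈ 1.721 → |1.721 − 2.000| = 0.279
IV: 344.9/169.4 ≈ 2.036 → |2.036 − 2.000| = 0.036

II, IV, I, III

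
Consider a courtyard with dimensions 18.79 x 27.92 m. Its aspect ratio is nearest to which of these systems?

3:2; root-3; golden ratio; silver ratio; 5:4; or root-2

27.92/18.79 ≈ 1.486. Nearest candidates are 3:2 (1.500, off by 0.014) and root-2 (1.414, off by 0.072).

3:2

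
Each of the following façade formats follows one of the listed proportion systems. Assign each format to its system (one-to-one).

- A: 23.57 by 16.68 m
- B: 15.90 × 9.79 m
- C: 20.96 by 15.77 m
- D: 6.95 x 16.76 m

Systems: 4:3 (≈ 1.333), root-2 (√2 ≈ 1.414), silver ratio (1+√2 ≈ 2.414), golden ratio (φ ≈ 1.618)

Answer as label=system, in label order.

A=root-2, B=golden ratio, C=4:3, D=silver ratio

Ratios: A ≈ 1.413; B ≈ 1.624; C ≈ 1.329; D ≈ 2.412.
Targets: 4:3 ≈ 1.333; root-2 ≈ 1.414; silver ratio ≈ 2.414; golden ratio ≈ 1.618.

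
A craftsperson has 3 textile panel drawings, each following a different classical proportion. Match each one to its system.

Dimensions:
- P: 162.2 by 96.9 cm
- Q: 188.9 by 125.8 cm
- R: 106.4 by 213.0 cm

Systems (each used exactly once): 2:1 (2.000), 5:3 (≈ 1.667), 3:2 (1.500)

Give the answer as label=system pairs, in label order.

P = 162.2/96.9 ≈ 1.674 → 5:3 (1.667)
Q = 188.9/125.8 ≈ 1.502 → 3:2 (1.500)
R = 213.0/106.4 ≈ 2.002 → 2:1 (2.000)

P=5:3, Q=3:2, R=2:1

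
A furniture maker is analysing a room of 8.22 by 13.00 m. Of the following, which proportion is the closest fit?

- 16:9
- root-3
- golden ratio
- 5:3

13.00/8.22 ≈ 1.582. Nearest candidates are golden ratio (1.618, off by 0.036) and 5:3 (1.667, off by 0.085).

golden ratio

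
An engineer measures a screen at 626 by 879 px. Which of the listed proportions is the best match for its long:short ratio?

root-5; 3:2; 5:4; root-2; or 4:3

879/626 ≈ 1.404. Nearest candidates are root-2 (1.414, off by 0.010) and 4:3 (1.333, off by 0.071).

root-2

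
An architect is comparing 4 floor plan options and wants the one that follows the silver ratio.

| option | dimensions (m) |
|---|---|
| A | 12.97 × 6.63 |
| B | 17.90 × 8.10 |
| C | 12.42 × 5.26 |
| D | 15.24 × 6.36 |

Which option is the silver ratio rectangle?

D

Target silver ratio ≈ 2.414.
A: 1.956 (Δ0.458)  B: 2.210 (Δ0.204)  C: 2.361 (Δ0.053)  D: 2.396 (Δ0.018)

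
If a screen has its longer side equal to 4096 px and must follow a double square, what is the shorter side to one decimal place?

2048.0 px

2:1 = 2.00000.
Shorter side = 4096 ÷ 2.00000 ≈ 2048.000 → 2048.0 px.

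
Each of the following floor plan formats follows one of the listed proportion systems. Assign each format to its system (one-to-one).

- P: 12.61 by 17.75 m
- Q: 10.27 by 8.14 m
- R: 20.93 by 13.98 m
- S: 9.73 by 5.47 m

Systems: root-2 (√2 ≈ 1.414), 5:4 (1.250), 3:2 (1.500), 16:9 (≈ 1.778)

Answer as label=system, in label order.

P = 17.75/12.61 ≈ 1.408 → root-2 (1.414)
Q = 10.27/8.14 ≈ 1.262 → 5:4 (1.250)
R = 20.93/13.98 ≈ 1.497 → 3:2 (1.500)
S = 9.73/5.47 ≈ 1.779 → 16:9 (1.778)

P=root-2, Q=5:4, R=3:2, S=16:9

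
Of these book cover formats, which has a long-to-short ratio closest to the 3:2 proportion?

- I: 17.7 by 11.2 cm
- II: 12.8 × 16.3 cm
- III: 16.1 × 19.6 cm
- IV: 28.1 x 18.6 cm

IV

Ratios (long/short): I ≈ 1.580; II ≈ 1.273; III ≈ 1.217; IV ≈ 1.511.
3:2 ≈ 1.500; option IV is nearest (Δ 0.011).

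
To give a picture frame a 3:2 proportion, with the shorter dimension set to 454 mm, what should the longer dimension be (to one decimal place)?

681.0 mm

3:2 = 1.50000.
Longer side = 454 × 1.50000 ≈ 681.000 → 681.0 mm.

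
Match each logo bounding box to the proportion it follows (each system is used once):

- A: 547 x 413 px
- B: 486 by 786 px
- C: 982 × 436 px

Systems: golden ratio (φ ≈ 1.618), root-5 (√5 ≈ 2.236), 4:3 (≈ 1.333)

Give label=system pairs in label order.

A=4:3, B=golden ratio, C=root-5

A = 547/413 ≈ 1.324 → 4:3 (1.333)
B = 786/486 ≈ 1.617 → golden ratio (1.618)
C = 982/436 ≈ 2.252 → root-5 (2.236)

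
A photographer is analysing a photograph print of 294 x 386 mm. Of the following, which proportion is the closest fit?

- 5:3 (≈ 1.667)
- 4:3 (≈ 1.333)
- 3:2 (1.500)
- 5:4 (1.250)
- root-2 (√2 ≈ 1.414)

4:3

386/294 ≈ 1.313. Nearest candidates are 4:3 (1.333, off by 0.020) and 5:4 (1.250, off by 0.063).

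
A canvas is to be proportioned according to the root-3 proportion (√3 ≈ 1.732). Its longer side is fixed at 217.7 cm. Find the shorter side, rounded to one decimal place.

root-3 ≈ 1.73205.
Shorter side = 217.7 ÷ 1.73205 ≈ 125.689 → 125.7 cm.

125.7 cm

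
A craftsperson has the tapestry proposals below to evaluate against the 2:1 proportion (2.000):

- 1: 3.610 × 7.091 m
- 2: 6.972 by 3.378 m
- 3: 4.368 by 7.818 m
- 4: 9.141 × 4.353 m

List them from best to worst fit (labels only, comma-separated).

1: 7.091/3.610 ≈ 1.964 → |1.964 − 2.000| = 0.036
2: 6.972/3.378 ≈ 2.064 → |2.064 − 2.000| = 0.064
3: 7.818/4.368 ≈ 1.790 → |1.790 − 2.000| = 0.210
4: 9.141/4.353 ≈ 2.100 → |2.100 − 2.000| = 0.100

1, 2, 4, 3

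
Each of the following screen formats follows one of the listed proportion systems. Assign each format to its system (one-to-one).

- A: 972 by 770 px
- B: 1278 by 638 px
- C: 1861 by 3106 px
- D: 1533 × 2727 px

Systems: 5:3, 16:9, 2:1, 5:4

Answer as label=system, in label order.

Ratios: A ≈ 1.262; B ≈ 2.003; C ≈ 1.669; D ≈ 1.779.
Targets: 5:3 ≈ 1.667; 16:9 ≈ 1.778; 2:1 ≈ 2.000; 5:4 ≈ 1.250.

A=5:4, B=2:1, C=5:3, D=16:9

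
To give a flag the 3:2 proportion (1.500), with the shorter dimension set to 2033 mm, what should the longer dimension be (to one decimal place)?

3:2 = 1.50000.
Longer side = 2033 × 1.50000 ≈ 3049.500 → 3049.5 mm.

3049.5 mm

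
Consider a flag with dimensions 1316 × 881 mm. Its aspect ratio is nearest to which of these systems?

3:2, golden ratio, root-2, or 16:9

3:2

Ratio = 1316 / 881 ≈ 1.494.
Distances: 3:2 1.500 (Δ 0.006); golden ratio 1.618 (Δ 0.124); root-2 1.414 (Δ 0.080); 16:9 1.778 (Δ 0.284).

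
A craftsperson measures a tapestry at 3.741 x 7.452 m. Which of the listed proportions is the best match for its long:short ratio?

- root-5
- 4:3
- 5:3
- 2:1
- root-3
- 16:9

2:1

7.452/3.741 ≈ 1.992. Nearest candidates are 2:1 (2.000, off by 0.008) and 16:9 (1.778, off by 0.214).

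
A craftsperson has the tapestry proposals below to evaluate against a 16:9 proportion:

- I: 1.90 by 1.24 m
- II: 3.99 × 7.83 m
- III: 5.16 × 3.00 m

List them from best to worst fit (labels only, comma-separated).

Ratios: I = 1.90 / 1.24 ≈ 1.532; II = 7.83 / 3.99 ≈ 1.962; III = 5.16 / 3.00 ≈ 1.720.
|Δ from 1.778|: I 0.246; II 0.184; III 0.058.

III, II, I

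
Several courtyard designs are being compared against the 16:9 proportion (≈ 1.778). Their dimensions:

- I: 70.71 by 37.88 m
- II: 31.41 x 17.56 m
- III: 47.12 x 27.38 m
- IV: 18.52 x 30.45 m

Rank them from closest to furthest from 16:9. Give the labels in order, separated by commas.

Ratios: I = 70.71 / 37.88 ≈ 1.867; II = 31.41 / 17.56 ≈ 1.789; III = 47.12 / 27.38 ≈ 1.721; IV = 30.45 / 18.52 ≈ 1.644.
|Δ from 1.778|: I 0.089; II 0.011; III 0.057; IV 0.134.

II, III, I, IV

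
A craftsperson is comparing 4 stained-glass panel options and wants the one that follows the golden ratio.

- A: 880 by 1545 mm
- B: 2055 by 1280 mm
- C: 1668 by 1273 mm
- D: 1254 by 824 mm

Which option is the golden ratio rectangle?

Target golden ratio ≈ 1.618.
A: 1.756 (Δ0.138)  B: 1.605 (Δ0.013)  C: 1.310 (Δ0.308)  D: 1.522 (Δ0.096)

B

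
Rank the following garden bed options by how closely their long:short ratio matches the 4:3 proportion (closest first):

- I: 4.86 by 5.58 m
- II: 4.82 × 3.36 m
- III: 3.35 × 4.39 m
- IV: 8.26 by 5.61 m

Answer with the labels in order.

III, II, IV, I

I: 5.58/4.86 ≈ 1.148 → |1.148 − 1.333| = 0.185
II: 4.82/3.36 ≈ 1.435 → |1.435 − 1.333| = 0.102
III: 4.39/3.35 ≈ 1.310 → |1.310 − 1.333| = 0.023
IV: 8.26/5.61 ≈ 1.472 → |1.472 − 1.333| = 0.139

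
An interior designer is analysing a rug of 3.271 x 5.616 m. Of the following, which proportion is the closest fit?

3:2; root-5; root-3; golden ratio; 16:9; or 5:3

root-3

5.616/3.271 ≈ 1.717. Nearest candidates are root-3 (1.732, off by 0.015) and 5:3 (1.667, off by 0.050).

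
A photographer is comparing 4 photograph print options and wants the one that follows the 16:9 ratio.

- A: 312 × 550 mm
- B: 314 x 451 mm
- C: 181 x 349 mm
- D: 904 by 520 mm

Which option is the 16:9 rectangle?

Target 16:9 ≈ 1.778.
A: 1.763 (Δ0.015)  B: 1.436 (Δ0.342)  C: 1.928 (Δ0.150)  D: 1.738 (Δ0.040)

A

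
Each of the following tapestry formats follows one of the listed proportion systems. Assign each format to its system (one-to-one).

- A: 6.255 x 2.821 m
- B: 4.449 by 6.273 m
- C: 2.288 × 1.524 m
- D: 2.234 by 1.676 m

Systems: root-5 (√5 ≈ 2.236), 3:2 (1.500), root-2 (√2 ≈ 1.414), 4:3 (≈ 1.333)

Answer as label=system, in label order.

A=root-5, B=root-2, C=3:2, D=4:3

A = 6.255/2.821 ≈ 2.217 → root-5 (2.236)
B = 6.273/4.449 ≈ 1.410 → root-2 (1.414)
C = 2.288/1.524 ≈ 1.501 → 3:2 (1.500)
D = 2.234/1.676 ≈ 1.333 → 4:3 (1.333)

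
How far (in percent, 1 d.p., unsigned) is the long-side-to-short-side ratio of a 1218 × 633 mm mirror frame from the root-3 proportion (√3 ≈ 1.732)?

11.1%

Ratio = 1218 / 633 ≈ 1.9242.
Ideal root-3 ≈ 1.7321. |1.9242 − 1.7321| / 1.7321 ≈ 11.09% → 11.1%.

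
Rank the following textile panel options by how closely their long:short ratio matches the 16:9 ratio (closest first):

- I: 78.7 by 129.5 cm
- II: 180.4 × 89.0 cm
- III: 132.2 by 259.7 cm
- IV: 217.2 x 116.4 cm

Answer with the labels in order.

IV, I, III, II

I: 129.5/78.7 ≈ 1.645 → |1.645 − 1.778| = 0.133
II: 180.4/89.0 ≈ 2.027 → |2.027 − 1.778| = 0.249
III: 259.7/132.2 ≈ 1.964 → |1.964 − 1.778| = 0.186
IV: 217.2/116.4 ≈ 1.866 → |1.866 − 1.778| = 0.088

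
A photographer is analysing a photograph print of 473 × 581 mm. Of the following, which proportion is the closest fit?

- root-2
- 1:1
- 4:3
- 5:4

581/473 ≈ 1.228. Nearest candidates are 5:4 (1.250, off by 0.022) and 4:3 (1.333, off by 0.105).

5:4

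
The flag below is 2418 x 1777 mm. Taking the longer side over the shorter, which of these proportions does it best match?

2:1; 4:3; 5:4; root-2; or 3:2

Ratio = 2418 / 1777 ≈ 1.361.
Distances: 2:1 2.000 (Δ 0.639); 4:3 1.333 (Δ 0.028); 5:4 1.250 (Δ 0.111); root-2 1.414 (Δ 0.053); 3:2 1.500 (Δ 0.139).

4:3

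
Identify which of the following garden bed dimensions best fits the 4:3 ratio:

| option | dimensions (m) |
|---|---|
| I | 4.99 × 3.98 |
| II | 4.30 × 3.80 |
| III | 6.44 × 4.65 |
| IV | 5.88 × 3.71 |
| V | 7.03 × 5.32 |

Ratios (long/short): I ≈ 1.254; II ≈ 1.132; III ≈ 1.385; IV ≈ 1.585; V ≈ 1.321.
4:3 ≈ 1.333; option V is nearest (Δ 0.012).

V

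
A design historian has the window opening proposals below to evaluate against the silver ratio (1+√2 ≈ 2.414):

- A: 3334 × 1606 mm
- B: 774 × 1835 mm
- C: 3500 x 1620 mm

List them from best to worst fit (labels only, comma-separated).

Ratios: A = 3334 / 1606 ≈ 2.076; B = 1835 / 774 ≈ 2.371; C = 3500 / 1620 ≈ 2.160.
|Δ from 2.414|: A 0.338; B 0.043; C 0.254.

B, C, A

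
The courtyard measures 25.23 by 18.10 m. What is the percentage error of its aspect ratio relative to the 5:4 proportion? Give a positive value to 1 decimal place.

11.5%

Ratio = 25.23 / 18.10 ≈ 1.3939.
Ideal 5:4 = 1.2500. |1.3939 − 1.2500| / 1.2500 ≈ 11.51% → 11.5%.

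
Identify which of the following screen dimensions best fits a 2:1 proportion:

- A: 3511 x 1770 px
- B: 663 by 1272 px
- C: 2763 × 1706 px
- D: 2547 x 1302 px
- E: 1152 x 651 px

Target 2:1 ≈ 2.000.
A: 1.984 (Δ0.016)  B: 1.919 (Δ0.081)  C: 1.620 (Δ0.380)  D: 1.956 (Δ0.044)  E: 1.770 (Δ0.230)

A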